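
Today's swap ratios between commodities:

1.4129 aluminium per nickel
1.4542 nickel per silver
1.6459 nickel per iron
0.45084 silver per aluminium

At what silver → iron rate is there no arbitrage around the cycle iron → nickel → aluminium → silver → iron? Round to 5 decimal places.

Known legs of the cycle: 1.6459 × 1.4129 × 0.45084 = 1.0484248628724
For no arbitrage the full-cycle product must be 1, so the missing rate is 1 / 1.0484248628724 ≈ 0.9538118.

0.95381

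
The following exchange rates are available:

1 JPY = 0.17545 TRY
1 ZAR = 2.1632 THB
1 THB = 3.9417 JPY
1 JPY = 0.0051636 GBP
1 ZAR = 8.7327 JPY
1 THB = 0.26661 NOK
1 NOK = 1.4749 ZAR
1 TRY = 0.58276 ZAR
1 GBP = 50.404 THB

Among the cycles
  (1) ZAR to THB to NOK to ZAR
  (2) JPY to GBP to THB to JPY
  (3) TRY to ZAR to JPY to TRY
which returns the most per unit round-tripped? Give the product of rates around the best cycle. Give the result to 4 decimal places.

1.0259

(1) 2.1632 × 0.26661 × 1.4749 = 0.85062
(2) 0.0051636 × 50.404 × 3.9417 = 1.02589
(3) 0.58276 × 8.7327 × 0.17545 = 0.89288
Highest is cycle (2) at 1.0259 (>1, arbitrage).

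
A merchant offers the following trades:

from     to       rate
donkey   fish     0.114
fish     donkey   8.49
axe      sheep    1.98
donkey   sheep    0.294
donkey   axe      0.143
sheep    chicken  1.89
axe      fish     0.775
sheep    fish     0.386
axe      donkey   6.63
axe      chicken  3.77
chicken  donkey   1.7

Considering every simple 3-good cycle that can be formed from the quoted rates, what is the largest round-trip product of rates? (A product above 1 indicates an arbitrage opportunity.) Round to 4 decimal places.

0.9635

fish→donkey→sheep→fish: 8.49 × 0.294 × 0.386 = 0.96348
sheep→chicken→donkey→sheep: 1.89 × 1.7 × 0.294 = 0.94462
axe→fish→donkey→axe: 0.775 × 8.49 × 0.143 = 0.94090
axe→chicken→donkey→axe: 3.77 × 1.7 × 0.143 = 0.91649
Maximum is fish→donkey→sheep→fish at 0.9635; no arbitrage — every cycle loses value.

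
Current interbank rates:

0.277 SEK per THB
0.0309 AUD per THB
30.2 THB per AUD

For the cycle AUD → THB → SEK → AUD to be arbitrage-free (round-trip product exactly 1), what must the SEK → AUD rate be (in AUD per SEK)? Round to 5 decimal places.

0.11954

Known legs of the cycle: 30.2 × 0.277 = 8.3654
For no arbitrage the full-cycle product must be 1, so the missing rate is 1 / 8.3654 ≈ 0.1195400.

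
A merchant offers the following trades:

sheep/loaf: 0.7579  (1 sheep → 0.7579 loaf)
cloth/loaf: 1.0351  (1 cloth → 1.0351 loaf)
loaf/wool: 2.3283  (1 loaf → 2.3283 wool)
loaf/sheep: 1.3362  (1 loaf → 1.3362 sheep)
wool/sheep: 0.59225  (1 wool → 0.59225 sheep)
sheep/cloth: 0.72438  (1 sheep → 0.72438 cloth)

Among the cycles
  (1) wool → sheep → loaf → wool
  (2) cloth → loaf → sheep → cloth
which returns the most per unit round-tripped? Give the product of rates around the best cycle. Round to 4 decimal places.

(1) 0.59225 × 0.7579 × 2.3283 = 1.04510
(2) 1.0351 × 1.3362 × 0.72438 = 1.00189
Highest is cycle (1) at 1.0451 (>1, arbitrage).

1.0451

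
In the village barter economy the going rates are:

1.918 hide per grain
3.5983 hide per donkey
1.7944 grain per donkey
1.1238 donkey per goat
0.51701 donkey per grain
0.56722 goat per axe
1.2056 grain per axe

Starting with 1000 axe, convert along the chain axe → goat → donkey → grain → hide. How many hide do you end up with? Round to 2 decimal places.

1000 axe × 0.56722 = 567.22 goat
567.22 goat × 1.1238 = 637.441836 donkey
637.441836 donkey × 1.7944 = 1143.8256305184 grain
1143.8256305184 grain × 1.918 = 2193.8575593342912 hide

2193.86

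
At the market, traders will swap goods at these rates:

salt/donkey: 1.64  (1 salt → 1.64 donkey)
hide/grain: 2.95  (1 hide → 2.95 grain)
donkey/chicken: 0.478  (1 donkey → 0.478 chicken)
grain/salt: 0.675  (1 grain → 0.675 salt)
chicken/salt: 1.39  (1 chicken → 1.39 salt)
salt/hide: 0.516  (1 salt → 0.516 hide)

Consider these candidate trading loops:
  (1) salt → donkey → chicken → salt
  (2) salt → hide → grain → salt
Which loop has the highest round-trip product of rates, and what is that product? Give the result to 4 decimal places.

(1) 1.64 × 0.478 × 1.39 = 1.08965
(2) 0.516 × 2.95 × 0.675 = 1.02749
Highest is cycle (1) at 1.0896 (>1, arbitrage).

1.0896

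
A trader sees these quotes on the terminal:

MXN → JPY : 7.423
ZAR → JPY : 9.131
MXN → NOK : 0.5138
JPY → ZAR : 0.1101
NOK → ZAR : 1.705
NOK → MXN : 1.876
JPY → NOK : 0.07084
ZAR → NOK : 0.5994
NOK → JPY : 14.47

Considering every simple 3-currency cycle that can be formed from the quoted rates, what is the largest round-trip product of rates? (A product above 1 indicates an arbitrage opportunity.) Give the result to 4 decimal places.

JPY→NOK→ZAR→JPY: 0.07084 × 1.705 × 9.131 = 1.10286
JPY→NOK→MXN→JPY: 0.07084 × 1.876 × 7.423 = 0.98649
JPY→ZAR→NOK→JPY: 0.1101 × 0.5994 × 14.47 = 0.95493
Maximum is JPY→NOK→ZAR→JPY at 1.1029; arbitrage exists.

1.1029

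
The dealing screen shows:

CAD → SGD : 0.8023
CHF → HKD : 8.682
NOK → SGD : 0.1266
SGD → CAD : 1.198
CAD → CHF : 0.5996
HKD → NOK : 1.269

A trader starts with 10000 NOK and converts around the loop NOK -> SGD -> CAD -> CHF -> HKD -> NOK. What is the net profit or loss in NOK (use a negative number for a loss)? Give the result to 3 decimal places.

19.212

10000 NOK × 0.1266 = 1266 SGD
1266 SGD × 1.198 = 1516.668 CAD
1516.668 CAD × 0.5996 = 909.3941328 CHF
909.3941328 CHF × 8.682 = 7895.3598609696 HKD
7895.3598609696 HKD × 1.269 = 10019.2116635704224 NOK
Net change: 10019.2116635704224 − 10000 = 19.2116635704224 NOK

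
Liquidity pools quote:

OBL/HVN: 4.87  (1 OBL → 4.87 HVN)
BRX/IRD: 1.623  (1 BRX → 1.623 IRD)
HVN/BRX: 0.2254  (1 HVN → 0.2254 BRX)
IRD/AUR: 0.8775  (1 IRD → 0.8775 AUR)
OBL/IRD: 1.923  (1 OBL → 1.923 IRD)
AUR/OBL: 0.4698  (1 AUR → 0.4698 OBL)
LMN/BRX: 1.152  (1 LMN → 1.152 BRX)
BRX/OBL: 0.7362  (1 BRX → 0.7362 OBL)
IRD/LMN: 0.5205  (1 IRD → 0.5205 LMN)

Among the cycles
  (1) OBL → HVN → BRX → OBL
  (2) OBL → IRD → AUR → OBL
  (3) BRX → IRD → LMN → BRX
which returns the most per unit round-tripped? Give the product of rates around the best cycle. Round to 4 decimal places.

(1) 4.87 × 0.2254 × 0.7362 = 0.80813
(2) 1.923 × 0.8775 × 0.4698 = 0.79276
(3) 1.623 × 0.5205 × 1.152 = 0.97318
Highest is cycle (3) at 0.9732 (≤1, no arbitrage).

0.9732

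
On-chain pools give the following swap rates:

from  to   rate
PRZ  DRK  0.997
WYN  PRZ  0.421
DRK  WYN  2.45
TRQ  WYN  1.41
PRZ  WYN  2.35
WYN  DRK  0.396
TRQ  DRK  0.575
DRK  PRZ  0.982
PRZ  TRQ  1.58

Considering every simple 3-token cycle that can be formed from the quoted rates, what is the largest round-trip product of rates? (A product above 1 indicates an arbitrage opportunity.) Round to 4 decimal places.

1.0284

DRK→WYN→PRZ→DRK: 2.45 × 0.421 × 0.997 = 1.02836
TRQ→WYN→PRZ→TRQ: 1.41 × 0.421 × 1.58 = 0.93790
DRK→PRZ→WYN→DRK: 0.982 × 2.35 × 0.396 = 0.91385
TRQ→DRK→PRZ→TRQ: 0.575 × 0.982 × 1.58 = 0.89215
Maximum is DRK→WYN→PRZ→DRK at 1.0284; arbitrage exists.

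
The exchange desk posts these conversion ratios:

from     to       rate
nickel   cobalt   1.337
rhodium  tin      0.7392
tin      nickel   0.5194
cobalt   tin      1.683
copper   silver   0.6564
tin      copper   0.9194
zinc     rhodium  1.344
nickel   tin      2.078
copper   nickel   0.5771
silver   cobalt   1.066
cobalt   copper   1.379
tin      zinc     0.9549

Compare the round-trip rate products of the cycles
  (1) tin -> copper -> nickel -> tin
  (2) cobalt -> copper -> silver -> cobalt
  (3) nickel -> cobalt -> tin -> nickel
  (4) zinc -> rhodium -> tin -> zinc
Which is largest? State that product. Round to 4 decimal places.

(1) 0.9194 × 0.5771 × 2.078 = 1.10256
(2) 1.379 × 0.6564 × 1.066 = 0.96492
(3) 1.337 × 1.683 × 0.5194 = 1.16874
(4) 1.344 × 0.7392 × 0.9549 = 0.94868
Highest is cycle (3) at 1.1687 (>1, arbitrage).

1.1687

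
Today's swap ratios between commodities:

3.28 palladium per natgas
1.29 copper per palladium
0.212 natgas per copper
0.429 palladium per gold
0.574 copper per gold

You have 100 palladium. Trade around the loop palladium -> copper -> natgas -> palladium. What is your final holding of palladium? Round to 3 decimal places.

89.701

100 palladium × 1.29 = 129 copper
129 copper × 0.212 = 27.348 natgas
27.348 natgas × 3.28 = 89.70144 palladium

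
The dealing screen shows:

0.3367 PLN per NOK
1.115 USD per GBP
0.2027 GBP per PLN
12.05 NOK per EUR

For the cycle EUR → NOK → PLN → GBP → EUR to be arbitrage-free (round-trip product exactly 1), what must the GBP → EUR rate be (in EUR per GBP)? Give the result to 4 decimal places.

1.2160

Known legs of the cycle: 12.05 × 0.3367 × 0.2027 = 0.8224015345
For no arbitrage the full-cycle product must be 1, so the missing rate is 1 / 0.8224015345 ≈ 1.215951.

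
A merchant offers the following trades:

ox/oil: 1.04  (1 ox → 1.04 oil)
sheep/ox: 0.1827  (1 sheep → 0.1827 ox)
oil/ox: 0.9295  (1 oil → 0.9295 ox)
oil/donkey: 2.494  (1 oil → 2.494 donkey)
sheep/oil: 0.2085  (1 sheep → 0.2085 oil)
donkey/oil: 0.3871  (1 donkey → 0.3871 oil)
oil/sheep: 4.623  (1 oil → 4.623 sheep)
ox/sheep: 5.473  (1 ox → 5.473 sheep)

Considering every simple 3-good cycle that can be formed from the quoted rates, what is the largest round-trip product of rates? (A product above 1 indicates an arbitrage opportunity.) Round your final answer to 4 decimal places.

1.0607

sheep→oil→ox→sheep: 0.2085 × 0.9295 × 5.473 = 1.06067
sheep→ox→oil→sheep: 0.1827 × 1.04 × 4.623 = 0.87841
Maximum is sheep→oil→ox→sheep at 1.0607; arbitrage exists.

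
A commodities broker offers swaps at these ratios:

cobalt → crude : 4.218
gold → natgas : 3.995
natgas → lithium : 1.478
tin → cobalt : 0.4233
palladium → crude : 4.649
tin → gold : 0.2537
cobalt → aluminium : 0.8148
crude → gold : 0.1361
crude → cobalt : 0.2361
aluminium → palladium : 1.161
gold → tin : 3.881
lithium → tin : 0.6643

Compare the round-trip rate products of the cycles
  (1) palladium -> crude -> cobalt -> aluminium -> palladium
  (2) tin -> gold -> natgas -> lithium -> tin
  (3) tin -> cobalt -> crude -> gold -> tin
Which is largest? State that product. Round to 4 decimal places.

1.0383

(1) 4.649 × 0.2361 × 0.8148 × 1.161 = 1.03834
(2) 0.2537 × 3.995 × 1.478 × 0.6643 = 0.99512
(3) 0.4233 × 4.218 × 0.1361 × 3.881 = 0.94310
Highest is cycle (1) at 1.0383 (>1, arbitrage).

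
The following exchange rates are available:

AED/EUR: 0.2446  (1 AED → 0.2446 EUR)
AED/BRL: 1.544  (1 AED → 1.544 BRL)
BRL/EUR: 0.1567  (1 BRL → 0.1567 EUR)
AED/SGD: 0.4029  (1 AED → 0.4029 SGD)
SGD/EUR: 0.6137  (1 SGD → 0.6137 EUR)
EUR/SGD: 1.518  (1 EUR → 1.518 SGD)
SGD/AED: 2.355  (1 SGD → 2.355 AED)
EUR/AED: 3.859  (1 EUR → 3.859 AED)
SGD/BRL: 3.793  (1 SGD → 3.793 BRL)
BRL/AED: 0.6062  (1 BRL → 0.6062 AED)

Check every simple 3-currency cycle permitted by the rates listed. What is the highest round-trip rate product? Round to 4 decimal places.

SGD→EUR→AED→SGD: 0.6137 × 3.859 × 0.4029 = 0.95418
EUR→AED→BRL→EUR: 3.859 × 1.544 × 0.1567 = 0.93366
SGD→BRL→AED→SGD: 3.793 × 0.6062 × 0.4029 = 0.92639
SGD→BRL→EUR→SGD: 3.793 × 0.1567 × 1.518 = 0.90224
SGD→AED→EUR→SGD: 2.355 × 0.2446 × 1.518 = 0.87442
Maximum is SGD→EUR→AED→SGD at 0.9542; no arbitrage — every cycle loses value.

0.9542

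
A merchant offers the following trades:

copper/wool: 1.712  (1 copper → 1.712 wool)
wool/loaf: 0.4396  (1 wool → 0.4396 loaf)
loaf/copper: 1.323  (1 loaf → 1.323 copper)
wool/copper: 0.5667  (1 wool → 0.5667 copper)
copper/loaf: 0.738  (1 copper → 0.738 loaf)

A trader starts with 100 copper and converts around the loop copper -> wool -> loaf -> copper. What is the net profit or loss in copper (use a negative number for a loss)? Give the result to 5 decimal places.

-0.43166

100 copper × 1.712 = 171.2 wool
171.2 wool × 0.4396 = 75.25952 loaf
75.25952 loaf × 1.323 = 99.56834496 copper
Net change: 99.56834496 − 100 = -0.43165504 copper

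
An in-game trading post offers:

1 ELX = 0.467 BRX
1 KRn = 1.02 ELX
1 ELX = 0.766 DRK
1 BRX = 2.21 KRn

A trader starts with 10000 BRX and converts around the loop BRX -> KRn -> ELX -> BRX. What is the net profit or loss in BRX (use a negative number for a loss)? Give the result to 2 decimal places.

10000 BRX × 2.21 = 22100 KRn
22100 KRn × 1.02 = 22542 ELX
22542 ELX × 0.467 = 10527.114 BRX
Net change: 10527.114 − 10000 = 527.114 BRX

527.11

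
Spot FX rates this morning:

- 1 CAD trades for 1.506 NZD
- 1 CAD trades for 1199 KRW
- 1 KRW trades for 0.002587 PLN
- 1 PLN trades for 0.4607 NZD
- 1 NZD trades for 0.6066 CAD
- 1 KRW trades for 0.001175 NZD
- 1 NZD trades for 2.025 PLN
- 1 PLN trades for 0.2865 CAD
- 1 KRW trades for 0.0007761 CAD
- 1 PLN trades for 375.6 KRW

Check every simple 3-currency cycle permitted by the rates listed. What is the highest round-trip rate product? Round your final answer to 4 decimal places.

KRW→NZD→PLN→KRW: 0.001175 × 2.025 × 375.6 = 0.89369
KRW→PLN→CAD→KRW: 0.002587 × 0.2865 × 1199 = 0.88867
NZD→PLN→CAD→NZD: 2.025 × 0.2865 × 1.506 = 0.87372
KRW→NZD→CAD→KRW: 0.001175 × 0.6066 × 1199 = 0.85459
Maximum is KRW→NZD→PLN→KRW at 0.8937; no arbitrage — every cycle loses value.

0.8937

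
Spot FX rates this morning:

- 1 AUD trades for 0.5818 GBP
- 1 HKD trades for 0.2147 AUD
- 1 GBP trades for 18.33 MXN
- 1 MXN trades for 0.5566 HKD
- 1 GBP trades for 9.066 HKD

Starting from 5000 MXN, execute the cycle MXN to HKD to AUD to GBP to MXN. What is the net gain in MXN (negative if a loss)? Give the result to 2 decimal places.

5000 MXN × 0.5566 = 2783 HKD
2783 HKD × 0.2147 = 597.5101 AUD
597.5101 AUD × 0.5818 = 347.63137618 GBP
347.63137618 GBP × 18.33 = 6372.0831253794 MXN
Net change: 6372.0831253794 − 5000 = 1372.0831253794 MXN

1372.08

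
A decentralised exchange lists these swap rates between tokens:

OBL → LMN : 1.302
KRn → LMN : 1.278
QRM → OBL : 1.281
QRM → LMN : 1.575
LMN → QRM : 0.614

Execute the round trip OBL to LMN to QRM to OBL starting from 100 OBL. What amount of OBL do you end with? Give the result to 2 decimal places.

100 OBL × 1.302 = 130.2 LMN
130.2 LMN × 0.614 = 79.9428 QRM
79.9428 QRM × 1.281 = 102.4067268 OBL

102.41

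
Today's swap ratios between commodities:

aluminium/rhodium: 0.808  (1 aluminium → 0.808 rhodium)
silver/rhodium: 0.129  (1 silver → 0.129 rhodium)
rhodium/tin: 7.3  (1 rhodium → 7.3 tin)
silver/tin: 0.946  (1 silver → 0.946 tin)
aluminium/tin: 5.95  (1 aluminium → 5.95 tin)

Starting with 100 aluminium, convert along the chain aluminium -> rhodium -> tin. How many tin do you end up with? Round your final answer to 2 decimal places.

100 aluminium × 0.808 = 80.8 rhodium
80.8 rhodium × 7.3 = 589.84 tin

589.84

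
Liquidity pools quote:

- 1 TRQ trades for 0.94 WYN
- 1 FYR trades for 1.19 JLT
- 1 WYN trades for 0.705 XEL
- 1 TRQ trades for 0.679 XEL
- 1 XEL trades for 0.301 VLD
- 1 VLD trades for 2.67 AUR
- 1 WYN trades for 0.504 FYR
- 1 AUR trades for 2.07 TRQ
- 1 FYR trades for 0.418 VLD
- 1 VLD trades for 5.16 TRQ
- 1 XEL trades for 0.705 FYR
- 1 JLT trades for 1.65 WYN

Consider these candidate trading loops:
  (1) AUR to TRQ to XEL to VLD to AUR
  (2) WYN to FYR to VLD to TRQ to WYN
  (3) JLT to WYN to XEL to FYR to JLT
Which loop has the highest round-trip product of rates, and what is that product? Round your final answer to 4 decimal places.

(1) 2.07 × 0.679 × 0.301 × 2.67 = 1.12958
(2) 0.504 × 0.418 × 5.16 × 0.94 = 1.02184
(3) 1.65 × 0.705 × 0.705 × 1.19 = 0.97591
Highest is cycle (1) at 1.1296 (>1, arbitrage).

1.1296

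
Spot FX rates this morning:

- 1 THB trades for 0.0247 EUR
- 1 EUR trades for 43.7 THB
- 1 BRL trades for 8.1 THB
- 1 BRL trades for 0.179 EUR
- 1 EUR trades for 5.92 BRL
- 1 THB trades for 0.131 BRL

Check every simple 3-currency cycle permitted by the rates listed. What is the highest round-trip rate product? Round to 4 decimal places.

EUR→BRL→THB→EUR: 5.92 × 8.1 × 0.0247 = 1.18441
EUR→THB→BRL→EUR: 43.7 × 0.131 × 0.179 = 1.02472
Maximum is EUR→BRL→THB→EUR at 1.1844; arbitrage exists.

1.1844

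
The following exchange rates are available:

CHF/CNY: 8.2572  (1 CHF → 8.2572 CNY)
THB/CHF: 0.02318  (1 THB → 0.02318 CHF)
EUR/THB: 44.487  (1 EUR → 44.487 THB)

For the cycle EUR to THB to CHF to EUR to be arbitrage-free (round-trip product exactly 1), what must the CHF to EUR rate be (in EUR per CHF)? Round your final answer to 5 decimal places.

Known legs of the cycle: 44.487 × 0.02318 = 1.03120866
For no arbitrage the full-cycle product must be 1, so the missing rate is 1 / 1.03120866 ≈ 0.9697358.

0.96974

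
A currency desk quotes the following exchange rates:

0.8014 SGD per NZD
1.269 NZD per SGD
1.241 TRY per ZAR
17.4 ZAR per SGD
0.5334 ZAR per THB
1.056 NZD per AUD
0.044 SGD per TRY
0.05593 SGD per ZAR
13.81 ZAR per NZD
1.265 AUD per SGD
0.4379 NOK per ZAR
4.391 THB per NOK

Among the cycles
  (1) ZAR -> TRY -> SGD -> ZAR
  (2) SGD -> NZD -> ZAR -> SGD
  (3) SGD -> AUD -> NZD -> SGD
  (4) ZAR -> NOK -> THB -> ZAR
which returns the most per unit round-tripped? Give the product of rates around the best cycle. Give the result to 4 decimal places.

1.0705

(1) 1.241 × 0.044 × 17.4 = 0.95011
(2) 1.269 × 13.81 × 0.05593 = 0.98017
(3) 1.265 × 1.056 × 0.8014 = 1.07054
(4) 0.4379 × 4.391 × 0.5334 = 1.02563
Highest is cycle (3) at 1.0705 (>1, arbitrage).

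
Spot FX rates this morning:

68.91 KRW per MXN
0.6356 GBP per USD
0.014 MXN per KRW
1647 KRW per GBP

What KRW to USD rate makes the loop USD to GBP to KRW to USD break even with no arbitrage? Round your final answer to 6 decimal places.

Known legs of the cycle: 0.6356 × 1647 = 1046.8332
For no arbitrage the full-cycle product must be 1, so the missing rate is 1 / 1046.8332 ≈ 0.00095526.

0.000955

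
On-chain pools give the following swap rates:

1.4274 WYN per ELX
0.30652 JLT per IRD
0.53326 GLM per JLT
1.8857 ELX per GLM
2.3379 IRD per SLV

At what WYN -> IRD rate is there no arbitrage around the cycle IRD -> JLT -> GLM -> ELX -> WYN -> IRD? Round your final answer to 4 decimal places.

2.2729

Known legs of the cycle: 0.30652 × 0.53326 × 1.8857 × 1.4274 = 0.439962963511243536
For no arbitrage the full-cycle product must be 1, so the missing rate is 1 / 0.439962963511243536 ≈ 2.272919.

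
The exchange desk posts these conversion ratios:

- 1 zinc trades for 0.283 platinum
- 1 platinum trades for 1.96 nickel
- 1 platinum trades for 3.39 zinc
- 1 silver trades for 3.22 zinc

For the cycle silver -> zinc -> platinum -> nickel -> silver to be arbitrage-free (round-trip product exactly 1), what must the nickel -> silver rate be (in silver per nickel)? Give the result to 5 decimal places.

0.55989

Known legs of the cycle: 3.22 × 0.283 × 1.96 = 1.7860696
For no arbitrage the full-cycle product must be 1, so the missing rate is 1 / 1.7860696 ≈ 0.5598886.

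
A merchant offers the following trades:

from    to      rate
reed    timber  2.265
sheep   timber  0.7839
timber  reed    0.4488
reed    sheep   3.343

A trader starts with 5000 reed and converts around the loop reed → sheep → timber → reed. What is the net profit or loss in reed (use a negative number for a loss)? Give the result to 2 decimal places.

880.58

5000 reed × 3.343 = 16715 sheep
16715 sheep × 0.7839 = 13102.8885 timber
13102.8885 timber × 0.4488 = 5880.5763588 reed
Net change: 5880.5763588 − 5000 = 880.5763588 reed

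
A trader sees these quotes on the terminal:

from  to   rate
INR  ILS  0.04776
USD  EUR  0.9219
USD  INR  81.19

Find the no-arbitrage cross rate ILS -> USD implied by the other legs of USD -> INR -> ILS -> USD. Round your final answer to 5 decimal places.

Known legs of the cycle: 81.19 × 0.04776 = 3.8776344
For no arbitrage the full-cycle product must be 1, so the missing rate is 1 / 3.8776344 ≈ 0.2578892.

0.25789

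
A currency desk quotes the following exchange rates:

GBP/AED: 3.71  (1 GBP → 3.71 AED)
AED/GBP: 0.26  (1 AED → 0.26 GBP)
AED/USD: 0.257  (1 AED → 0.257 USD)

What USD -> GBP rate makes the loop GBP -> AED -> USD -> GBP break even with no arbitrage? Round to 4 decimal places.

1.0488

Known legs of the cycle: 3.71 × 0.257 = 0.95347
For no arbitrage the full-cycle product must be 1, so the missing rate is 1 / 0.95347 ≈ 1.048801.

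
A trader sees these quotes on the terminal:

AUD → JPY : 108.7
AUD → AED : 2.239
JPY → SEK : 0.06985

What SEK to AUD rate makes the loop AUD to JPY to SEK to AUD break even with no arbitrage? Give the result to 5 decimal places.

Known legs of the cycle: 108.7 × 0.06985 = 7.592695
For no arbitrage the full-cycle product must be 1, so the missing rate is 1 / 7.592695 ≈ 0.1317055.

0.13171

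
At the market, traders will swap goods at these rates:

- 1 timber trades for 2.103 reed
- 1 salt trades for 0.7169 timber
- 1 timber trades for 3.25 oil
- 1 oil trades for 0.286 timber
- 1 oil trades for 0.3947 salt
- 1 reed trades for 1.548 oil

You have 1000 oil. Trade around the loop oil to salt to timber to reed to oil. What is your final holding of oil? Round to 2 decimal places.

1000 oil × 0.3947 = 394.7 salt
394.7 salt × 0.7169 = 282.96043 timber
282.96043 timber × 2.103 = 595.06578429 reed
595.06578429 reed × 1.548 = 921.16183408092 oil

921.16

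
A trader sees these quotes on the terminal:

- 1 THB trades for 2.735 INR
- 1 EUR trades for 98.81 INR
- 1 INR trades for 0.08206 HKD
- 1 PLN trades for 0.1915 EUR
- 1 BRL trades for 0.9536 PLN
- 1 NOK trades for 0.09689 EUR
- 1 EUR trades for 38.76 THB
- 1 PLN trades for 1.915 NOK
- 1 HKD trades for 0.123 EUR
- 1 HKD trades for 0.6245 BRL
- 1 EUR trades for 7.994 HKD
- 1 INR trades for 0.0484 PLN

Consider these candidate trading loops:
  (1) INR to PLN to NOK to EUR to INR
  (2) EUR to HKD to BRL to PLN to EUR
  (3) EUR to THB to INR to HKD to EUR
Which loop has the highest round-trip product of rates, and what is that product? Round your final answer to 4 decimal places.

1.0700

(1) 0.0484 × 1.915 × 0.09689 × 98.81 = 0.88735
(2) 7.994 × 0.6245 × 0.9536 × 0.1915 = 0.91166
(3) 38.76 × 2.735 × 0.08206 × 0.123 = 1.06999
Highest is cycle (3) at 1.0700 (>1, arbitrage).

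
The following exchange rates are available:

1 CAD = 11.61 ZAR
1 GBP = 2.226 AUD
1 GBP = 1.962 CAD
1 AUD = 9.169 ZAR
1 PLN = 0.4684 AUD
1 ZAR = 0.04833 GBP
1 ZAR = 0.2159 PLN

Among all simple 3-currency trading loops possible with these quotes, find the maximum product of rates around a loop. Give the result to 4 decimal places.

CAD→ZAR→GBP→CAD: 11.61 × 0.04833 × 1.962 = 1.10090
AUD→ZAR→GBP→AUD: 9.169 × 0.04833 × 2.226 = 0.98642
AUD→ZAR→PLN→AUD: 9.169 × 0.2159 × 0.4684 = 0.92724
Maximum is CAD→ZAR→GBP→CAD at 1.1009; arbitrage exists.

1.1009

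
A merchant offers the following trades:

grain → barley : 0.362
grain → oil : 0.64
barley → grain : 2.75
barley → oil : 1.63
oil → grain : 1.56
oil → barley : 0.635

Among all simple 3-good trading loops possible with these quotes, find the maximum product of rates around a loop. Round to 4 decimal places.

1.1176

oil→barley→grain→oil: 0.635 × 2.75 × 0.64 = 1.11760
oil→grain→barley→oil: 1.56 × 0.362 × 1.63 = 0.92049
Maximum is oil→barley→grain→oil at 1.1176; arbitrage exists.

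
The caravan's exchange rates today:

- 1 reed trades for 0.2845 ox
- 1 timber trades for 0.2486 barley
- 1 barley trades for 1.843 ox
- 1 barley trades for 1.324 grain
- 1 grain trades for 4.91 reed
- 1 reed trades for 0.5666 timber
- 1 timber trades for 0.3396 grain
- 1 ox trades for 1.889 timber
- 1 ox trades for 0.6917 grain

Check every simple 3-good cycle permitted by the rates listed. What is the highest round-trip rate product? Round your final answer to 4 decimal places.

0.9662

ox→grain→reed→ox: 0.6917 × 4.91 × 0.2845 = 0.96623
timber→grain→reed→timber: 0.3396 × 4.91 × 0.5666 = 0.94477
timber→barley→ox→timber: 0.2486 × 1.843 × 1.889 = 0.86548
Maximum is ox→grain→reed→ox at 0.9662; no arbitrage — every cycle loses value.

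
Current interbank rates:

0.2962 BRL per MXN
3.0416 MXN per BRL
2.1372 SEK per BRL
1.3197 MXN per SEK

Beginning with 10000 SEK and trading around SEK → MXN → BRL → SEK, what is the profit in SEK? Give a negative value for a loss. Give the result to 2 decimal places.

-1645.79

10000 SEK × 1.3197 = 13197 MXN
13197 MXN × 0.2962 = 3908.9514 BRL
3908.9514 BRL × 2.1372 = 8354.21093208 SEK
Net change: 8354.21093208 − 10000 = -1645.78906792 SEK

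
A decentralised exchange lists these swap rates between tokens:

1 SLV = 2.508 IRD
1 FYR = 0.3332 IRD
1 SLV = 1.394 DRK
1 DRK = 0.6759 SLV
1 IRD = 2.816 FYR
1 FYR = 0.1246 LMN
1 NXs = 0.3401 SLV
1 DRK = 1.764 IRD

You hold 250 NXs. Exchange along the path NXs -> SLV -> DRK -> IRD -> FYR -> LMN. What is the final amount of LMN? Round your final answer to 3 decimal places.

250 NXs × 0.3401 = 85.025 SLV
85.025 SLV × 1.394 = 118.52485 DRK
118.52485 DRK × 1.764 = 209.0778354 IRD
209.0778354 IRD × 2.816 = 588.7631844864 FYR
588.7631844864 FYR × 0.1246 = 73.35989278700544 LMN

73.360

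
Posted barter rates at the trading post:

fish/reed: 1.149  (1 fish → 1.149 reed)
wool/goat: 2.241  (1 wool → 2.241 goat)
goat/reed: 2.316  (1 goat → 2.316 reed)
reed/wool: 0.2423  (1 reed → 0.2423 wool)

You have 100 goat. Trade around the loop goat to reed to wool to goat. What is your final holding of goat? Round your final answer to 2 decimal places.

125.76

100 goat × 2.316 = 231.6 reed
231.6 reed × 0.2423 = 56.11668 wool
56.11668 wool × 2.241 = 125.75747988 goat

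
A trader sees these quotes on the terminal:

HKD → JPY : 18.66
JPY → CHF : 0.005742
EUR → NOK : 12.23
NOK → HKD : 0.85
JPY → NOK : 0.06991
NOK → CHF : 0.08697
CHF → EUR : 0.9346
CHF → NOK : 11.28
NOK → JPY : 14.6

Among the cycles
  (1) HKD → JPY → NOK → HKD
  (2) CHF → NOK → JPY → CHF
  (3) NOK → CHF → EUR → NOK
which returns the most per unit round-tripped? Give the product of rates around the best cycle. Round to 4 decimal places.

1.1088

(1) 18.66 × 0.06991 × 0.85 = 1.10884
(2) 11.28 × 14.6 × 0.005742 = 0.94564
(3) 0.08697 × 0.9346 × 12.23 = 0.99408
Highest is cycle (1) at 1.1088 (>1, arbitrage).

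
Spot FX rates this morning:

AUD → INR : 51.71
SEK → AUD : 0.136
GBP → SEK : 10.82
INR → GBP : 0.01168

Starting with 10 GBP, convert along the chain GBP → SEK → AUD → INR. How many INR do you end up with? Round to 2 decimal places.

10 GBP × 10.82 = 108.2 SEK
108.2 SEK × 0.136 = 14.7152 AUD
14.7152 AUD × 51.71 = 760.922992 INR

760.92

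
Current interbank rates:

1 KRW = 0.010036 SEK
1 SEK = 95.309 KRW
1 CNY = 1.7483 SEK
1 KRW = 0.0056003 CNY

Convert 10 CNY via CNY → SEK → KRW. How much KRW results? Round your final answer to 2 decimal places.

1666.29

10 CNY × 1.7483 = 17.483 SEK
17.483 SEK × 95.309 = 1666.287247 KRW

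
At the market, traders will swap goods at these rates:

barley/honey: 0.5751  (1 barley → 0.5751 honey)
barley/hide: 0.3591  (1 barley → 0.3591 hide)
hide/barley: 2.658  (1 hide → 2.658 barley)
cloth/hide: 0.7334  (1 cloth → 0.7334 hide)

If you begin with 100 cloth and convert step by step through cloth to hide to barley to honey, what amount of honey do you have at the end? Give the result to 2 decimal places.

100 cloth × 0.7334 = 73.34 hide
73.34 hide × 2.658 = 194.93772 barley
194.93772 barley × 0.5751 = 112.108682772 honey

112.11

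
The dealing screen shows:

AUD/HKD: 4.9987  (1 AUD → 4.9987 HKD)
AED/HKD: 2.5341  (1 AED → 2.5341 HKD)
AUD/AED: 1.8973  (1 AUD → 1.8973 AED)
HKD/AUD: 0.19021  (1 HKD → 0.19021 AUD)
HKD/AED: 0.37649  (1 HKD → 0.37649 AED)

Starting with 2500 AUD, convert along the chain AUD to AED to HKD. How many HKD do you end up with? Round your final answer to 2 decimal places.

12019.87

2500 AUD × 1.8973 = 4743.25 AED
4743.25 AED × 2.5341 = 12019.869825 HKD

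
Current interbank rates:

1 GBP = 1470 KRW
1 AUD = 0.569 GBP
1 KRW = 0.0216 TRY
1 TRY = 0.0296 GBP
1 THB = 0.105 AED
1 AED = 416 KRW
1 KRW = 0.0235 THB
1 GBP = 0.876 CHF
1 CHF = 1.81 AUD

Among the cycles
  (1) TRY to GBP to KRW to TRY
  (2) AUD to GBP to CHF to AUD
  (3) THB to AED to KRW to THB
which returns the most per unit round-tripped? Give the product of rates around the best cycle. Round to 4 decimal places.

1.0265

(1) 0.0296 × 1470 × 0.0216 = 0.93986
(2) 0.569 × 0.876 × 1.81 = 0.90218
(3) 0.105 × 416 × 0.0235 = 1.02648
Highest is cycle (3) at 1.0265 (>1, arbitrage).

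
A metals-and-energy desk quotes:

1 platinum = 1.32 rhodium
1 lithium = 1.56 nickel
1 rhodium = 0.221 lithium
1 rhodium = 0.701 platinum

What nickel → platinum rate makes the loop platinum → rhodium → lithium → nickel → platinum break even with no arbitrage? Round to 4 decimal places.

2.1974

Known legs of the cycle: 1.32 × 0.221 × 1.56 = 0.4550832
For no arbitrage the full-cycle product must be 1, so the missing rate is 1 / 0.4550832 ≈ 2.197400.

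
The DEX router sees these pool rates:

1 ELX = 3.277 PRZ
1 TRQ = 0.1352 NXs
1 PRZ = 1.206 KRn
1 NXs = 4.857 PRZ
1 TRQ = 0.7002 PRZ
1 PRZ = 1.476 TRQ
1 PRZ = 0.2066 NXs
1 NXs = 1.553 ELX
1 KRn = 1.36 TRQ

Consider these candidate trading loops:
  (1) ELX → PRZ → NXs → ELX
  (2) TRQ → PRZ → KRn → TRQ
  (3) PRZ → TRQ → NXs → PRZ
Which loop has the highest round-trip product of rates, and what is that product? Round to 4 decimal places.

(1) 3.277 × 0.2066 × 1.553 = 1.05142
(2) 0.7002 × 1.206 × 1.36 = 1.14844
(3) 1.476 × 0.1352 × 4.857 = 0.96924
Highest is cycle (2) at 1.1484 (>1, arbitrage).

1.1484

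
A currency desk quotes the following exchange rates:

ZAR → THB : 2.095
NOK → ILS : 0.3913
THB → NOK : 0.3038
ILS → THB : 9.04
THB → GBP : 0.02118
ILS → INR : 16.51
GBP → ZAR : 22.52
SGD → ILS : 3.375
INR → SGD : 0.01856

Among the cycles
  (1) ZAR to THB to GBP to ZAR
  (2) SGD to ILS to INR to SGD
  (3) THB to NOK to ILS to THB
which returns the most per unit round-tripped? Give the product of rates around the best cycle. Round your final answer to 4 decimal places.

1.0746

(1) 2.095 × 0.02118 × 22.52 = 0.99926
(2) 3.375 × 16.51 × 0.01856 = 1.03419
(3) 0.3038 × 0.3913 × 9.04 = 1.07465
Highest is cycle (3) at 1.0746 (>1, arbitrage).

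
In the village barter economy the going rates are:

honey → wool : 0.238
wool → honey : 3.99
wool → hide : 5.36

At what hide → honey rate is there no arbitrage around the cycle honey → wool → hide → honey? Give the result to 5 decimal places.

Known legs of the cycle: 0.238 × 5.36 = 1.27568
For no arbitrage the full-cycle product must be 1, so the missing rate is 1 / 1.27568 ≈ 0.7838956.

0.78390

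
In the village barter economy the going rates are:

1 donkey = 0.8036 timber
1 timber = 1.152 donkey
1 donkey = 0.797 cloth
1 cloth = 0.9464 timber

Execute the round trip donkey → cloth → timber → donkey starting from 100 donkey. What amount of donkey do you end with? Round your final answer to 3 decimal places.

86.893

100 donkey × 0.797 = 79.7 cloth
79.7 cloth × 0.9464 = 75.42808 timber
75.42808 timber × 1.152 = 86.89314816 donkey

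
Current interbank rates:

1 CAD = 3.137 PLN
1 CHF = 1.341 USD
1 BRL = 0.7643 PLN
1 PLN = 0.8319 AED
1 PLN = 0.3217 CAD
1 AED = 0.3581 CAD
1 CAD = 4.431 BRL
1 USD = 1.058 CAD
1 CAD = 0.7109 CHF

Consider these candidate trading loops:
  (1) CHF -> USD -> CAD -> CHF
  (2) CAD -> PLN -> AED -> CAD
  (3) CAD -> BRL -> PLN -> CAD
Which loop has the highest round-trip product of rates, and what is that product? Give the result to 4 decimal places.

1.0895

(1) 1.341 × 1.058 × 0.7109 = 1.00861
(2) 3.137 × 0.8319 × 0.3581 = 0.93452
(3) 4.431 × 0.7643 × 0.3217 = 1.08947
Highest is cycle (3) at 1.0895 (>1, arbitrage).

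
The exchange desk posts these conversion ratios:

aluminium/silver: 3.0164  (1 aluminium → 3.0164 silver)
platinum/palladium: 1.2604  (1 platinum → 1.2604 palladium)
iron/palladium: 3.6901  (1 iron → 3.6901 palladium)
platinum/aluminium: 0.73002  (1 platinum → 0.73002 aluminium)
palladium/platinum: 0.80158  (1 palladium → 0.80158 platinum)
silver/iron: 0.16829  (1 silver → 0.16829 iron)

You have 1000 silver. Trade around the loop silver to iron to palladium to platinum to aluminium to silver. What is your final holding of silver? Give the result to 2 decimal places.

1096.14

1000 silver × 0.16829 = 168.29 iron
168.29 iron × 3.6901 = 621.006929 palladium
621.006929 palladium × 0.80158 = 497.78673414782 platinum
497.78673414782 platinum × 0.73002 = 363.3942716625915564 aluminium
363.3942716625915564 aluminium × 3.0164 = 1096.14248104304117072496 silver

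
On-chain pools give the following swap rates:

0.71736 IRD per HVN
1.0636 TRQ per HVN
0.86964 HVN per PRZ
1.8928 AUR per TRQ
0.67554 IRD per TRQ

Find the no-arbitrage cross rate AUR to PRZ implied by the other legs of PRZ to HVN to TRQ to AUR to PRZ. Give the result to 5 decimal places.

0.57119

Known legs of the cycle: 0.86964 × 1.0636 × 1.8928 = 1.7507436640512
For no arbitrage the full-cycle product must be 1, so the missing rate is 1 / 1.7507436640512 ≈ 0.5711858.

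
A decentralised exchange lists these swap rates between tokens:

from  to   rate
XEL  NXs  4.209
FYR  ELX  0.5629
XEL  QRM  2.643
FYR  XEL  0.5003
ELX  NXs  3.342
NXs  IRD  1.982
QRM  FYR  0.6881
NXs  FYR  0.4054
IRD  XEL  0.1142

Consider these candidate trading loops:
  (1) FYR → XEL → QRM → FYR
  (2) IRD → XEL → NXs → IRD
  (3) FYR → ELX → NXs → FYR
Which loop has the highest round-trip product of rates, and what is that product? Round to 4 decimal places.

(1) 0.5003 × 2.643 × 0.6881 = 0.90987
(2) 0.1142 × 4.209 × 1.982 = 0.95268
(3) 0.5629 × 3.342 × 0.4054 = 0.76264
Highest is cycle (2) at 0.9527 (≤1, no arbitrage).

0.9527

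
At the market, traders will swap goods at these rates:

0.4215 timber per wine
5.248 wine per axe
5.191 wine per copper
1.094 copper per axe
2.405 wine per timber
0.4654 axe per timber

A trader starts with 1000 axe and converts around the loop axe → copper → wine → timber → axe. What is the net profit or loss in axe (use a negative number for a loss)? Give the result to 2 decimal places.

114.02

1000 axe × 1.094 = 1094 copper
1094 copper × 5.191 = 5678.954 wine
5678.954 wine × 0.4215 = 2393.679111 timber
2393.679111 timber × 0.4654 = 1114.0182582594 axe
Net change: 1114.0182582594 − 1000 = 114.0182582594 axe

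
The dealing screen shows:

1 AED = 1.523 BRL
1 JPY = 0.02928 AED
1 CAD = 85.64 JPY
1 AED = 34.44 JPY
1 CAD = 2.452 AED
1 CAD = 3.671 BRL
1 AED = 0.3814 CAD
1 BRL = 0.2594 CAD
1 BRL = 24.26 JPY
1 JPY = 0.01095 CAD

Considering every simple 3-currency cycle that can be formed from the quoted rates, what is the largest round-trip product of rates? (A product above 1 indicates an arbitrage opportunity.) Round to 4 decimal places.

1.0818

JPY→AED→BRL→JPY: 0.02928 × 1.523 × 24.26 = 1.08184
CAD→BRL→JPY→CAD: 3.671 × 24.26 × 0.01095 = 0.97519
CAD→AED→BRL→CAD: 2.452 × 1.523 × 0.2594 = 0.96870
CAD→JPY→AED→CAD: 85.64 × 0.02928 × 0.3814 = 0.95638
CAD→AED→JPY→CAD: 2.452 × 34.44 × 0.01095 = 0.92469
Maximum is JPY→AED→BRL→JPY at 1.0818; arbitrage exists.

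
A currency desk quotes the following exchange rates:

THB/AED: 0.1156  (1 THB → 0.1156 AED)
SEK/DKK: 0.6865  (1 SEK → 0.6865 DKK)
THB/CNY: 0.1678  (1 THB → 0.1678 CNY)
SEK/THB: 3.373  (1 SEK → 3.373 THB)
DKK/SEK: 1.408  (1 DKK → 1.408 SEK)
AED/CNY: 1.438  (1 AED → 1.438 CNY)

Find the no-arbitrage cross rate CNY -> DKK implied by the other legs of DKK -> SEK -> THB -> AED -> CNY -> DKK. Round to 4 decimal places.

1.2667

Known legs of the cycle: 1.408 × 3.373 × 0.1156 × 1.438 = 0.7894701540352
For no arbitrage the full-cycle product must be 1, so the missing rate is 1 / 0.7894701540352 ≈ 1.266672.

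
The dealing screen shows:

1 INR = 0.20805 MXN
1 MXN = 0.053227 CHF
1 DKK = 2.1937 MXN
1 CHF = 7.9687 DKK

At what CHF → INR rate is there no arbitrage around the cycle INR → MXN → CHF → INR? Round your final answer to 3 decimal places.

Known legs of the cycle: 0.20805 × 0.053227 = 0.01107387735
For no arbitrage the full-cycle product must be 1, so the missing rate is 1 / 0.01107387735 ≈ 90.30261.

90.303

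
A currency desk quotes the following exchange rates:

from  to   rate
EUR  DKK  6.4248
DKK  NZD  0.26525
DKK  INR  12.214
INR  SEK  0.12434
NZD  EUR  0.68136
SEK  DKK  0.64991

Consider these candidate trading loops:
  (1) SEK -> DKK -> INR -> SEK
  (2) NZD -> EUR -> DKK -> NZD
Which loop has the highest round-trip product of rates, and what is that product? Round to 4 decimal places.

(1) 0.64991 × 12.214 × 0.12434 = 0.98701
(2) 0.68136 × 6.4248 × 0.26525 = 1.16116
Highest is cycle (2) at 1.1612 (>1, arbitrage).

1.1612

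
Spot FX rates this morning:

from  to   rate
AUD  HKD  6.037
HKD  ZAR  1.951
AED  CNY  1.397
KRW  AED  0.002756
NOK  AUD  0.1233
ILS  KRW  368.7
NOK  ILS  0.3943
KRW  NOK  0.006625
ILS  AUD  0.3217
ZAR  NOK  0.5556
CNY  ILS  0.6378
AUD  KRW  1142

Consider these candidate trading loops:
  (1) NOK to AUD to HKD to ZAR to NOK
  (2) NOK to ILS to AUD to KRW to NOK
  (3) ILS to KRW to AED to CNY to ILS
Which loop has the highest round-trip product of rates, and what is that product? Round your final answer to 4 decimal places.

(1) 0.1233 × 6.037 × 1.951 × 0.5556 = 0.80687
(2) 0.3943 × 0.3217 × 1142 × 0.006625 = 0.95969
(3) 368.7 × 0.002756 × 1.397 × 0.6378 = 0.90538
Highest is cycle (2) at 0.9597 (≤1, no arbitrage).

0.9597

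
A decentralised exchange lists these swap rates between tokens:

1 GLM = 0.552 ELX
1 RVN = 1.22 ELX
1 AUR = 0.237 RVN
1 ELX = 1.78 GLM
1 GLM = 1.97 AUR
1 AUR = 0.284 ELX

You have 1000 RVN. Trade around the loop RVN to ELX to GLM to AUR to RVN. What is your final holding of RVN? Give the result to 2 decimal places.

1000 RVN × 1.22 = 1220 ELX
1220 ELX × 1.78 = 2171.6 GLM
2171.6 GLM × 1.97 = 4278.052 AUR
4278.052 AUR × 0.237 = 1013.898324 RVN

1013.90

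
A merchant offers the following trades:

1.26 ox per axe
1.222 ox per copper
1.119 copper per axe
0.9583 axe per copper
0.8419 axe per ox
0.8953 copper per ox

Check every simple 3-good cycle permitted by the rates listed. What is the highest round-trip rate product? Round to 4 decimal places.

copper→ox→axe→copper: 1.222 × 0.8419 × 1.119 = 1.15123
copper→axe→ox→copper: 0.9583 × 1.26 × 0.8953 = 1.08104
Maximum is copper→ox→axe→copper at 1.1512; arbitrage exists.

1.1512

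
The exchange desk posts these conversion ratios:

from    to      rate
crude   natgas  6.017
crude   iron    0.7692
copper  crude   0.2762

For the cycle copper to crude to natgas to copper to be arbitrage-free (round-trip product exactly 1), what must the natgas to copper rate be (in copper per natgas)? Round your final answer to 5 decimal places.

0.60172

Known legs of the cycle: 0.2762 × 6.017 = 1.6618954
For no arbitrage the full-cycle product must be 1, so the missing rate is 1 / 1.6618954 ≈ 0.6017226.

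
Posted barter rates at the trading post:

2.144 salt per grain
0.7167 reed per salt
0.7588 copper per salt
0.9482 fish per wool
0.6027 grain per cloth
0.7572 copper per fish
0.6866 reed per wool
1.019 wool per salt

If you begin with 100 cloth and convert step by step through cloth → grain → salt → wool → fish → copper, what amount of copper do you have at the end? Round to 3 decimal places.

94.539

100 cloth × 0.6027 = 60.27 grain
60.27 grain × 2.144 = 129.21888 salt
129.21888 salt × 1.019 = 131.67403872 wool
131.67403872 wool × 0.9482 = 124.853323514304 fish
124.853323514304 fish × 0.7572 = 94.5389365650309888 copper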